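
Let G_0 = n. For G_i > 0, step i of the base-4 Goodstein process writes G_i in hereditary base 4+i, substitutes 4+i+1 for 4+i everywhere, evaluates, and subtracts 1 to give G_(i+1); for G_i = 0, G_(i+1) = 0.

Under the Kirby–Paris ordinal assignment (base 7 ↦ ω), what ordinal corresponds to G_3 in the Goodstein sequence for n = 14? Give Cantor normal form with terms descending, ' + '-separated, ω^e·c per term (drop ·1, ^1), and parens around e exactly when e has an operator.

i=0: 14 = 3·4 + 2 (b=4); 4→5: 3·5 + 2 = 17; 17−1 = 16
i=1: 16 = 3·5 + 1 (b=5); 5→6: 3·6 + 1 = 19; 19−1 = 18
i=2: 18 = 3·6 (b=6); 6→7: 3·7 = 21; 21−1 = 20

ω·2 + 6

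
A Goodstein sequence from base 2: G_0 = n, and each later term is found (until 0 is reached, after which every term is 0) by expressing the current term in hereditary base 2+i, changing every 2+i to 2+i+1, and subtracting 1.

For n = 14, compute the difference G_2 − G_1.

1171

14 —HB2→ 2^(2 + 1) + 2^2 + 2 —bump→ 3^(3 + 1) + 3^3 + 3 = 111 —(−1)→ 110
110 —HB3→ 3^(3 + 1) + 3^3 + 2 —bump→ 4^(4 + 1) + 4^4 + 2 = 1282 —(−1)→ 1281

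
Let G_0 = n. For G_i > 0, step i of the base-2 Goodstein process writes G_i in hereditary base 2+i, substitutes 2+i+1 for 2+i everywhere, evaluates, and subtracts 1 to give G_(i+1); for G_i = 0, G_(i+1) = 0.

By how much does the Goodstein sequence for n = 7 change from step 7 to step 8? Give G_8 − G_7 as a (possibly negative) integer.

40111896

G_0=7  [base 2] 2^2 + 2 + 1  →[2↦3]→  3^3 + 3 + 1 = 31  −1 ⇒ G_1=30
G_1=30  [base 3] 3^3 + 3  →[3↦4]→  4^4 + 4 = 260  −1 ⇒ G_2=259
G_2=259  [base 4] 4^4 + 3  →[4↦5]→  5^5 + 3 = 3128  −1 ⇒ G_3=3127
G_3=3127  [base 5] 5^5 + 2  →[5↦6]→  6^6 + 2 = 46658  −1 ⇒ G_4=46657
G_4=46657  [base 6] 6^6 + 1  →[6↦7]→  7^7 + 1 = 823544  −1 ⇒ G_5=823543
G_5=823543  [base 7] 7^7  →[7↦8]→  8^8 = 16777216  −1 ⇒ G_6=16777215
G_6=16777215  [base 8] 7·8^7 + 7·8^6 + 7·8^5 + 7·8^4 + 7·8^3 + 7·8^2 + 7·8 + 7  →[8↦9]→  7·9^7 + 7·9^6 + 7·9^5 + 7·9^4 + 7·9^3 + 7·9^2 + 7·9 + 7 = 37665880  −1 ⇒ G_7=37665879
G_7=37665879  [base 9] 7·9^7 + 7·9^6 + 7·9^5 + 7·9^4 + 7·9^3 + 7·9^2 + 7·9 + 6  →[9↦10]→  7·10^7 + 7·10^6 + 7·10^5 + 7·10^4 + 7·10^3 + 7·10^2 + 7·10 + 6 = 77777776  −1 ⇒ G_8=77777775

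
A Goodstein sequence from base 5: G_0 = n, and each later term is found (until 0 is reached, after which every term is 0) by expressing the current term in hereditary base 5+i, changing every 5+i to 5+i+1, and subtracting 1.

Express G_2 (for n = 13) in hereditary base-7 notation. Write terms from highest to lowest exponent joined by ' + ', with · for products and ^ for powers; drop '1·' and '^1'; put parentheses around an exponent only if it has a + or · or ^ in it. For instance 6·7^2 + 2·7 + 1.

2·7 + 1

[0] 13 ≡ 2·5 + 3 (base 5). Lift 6: 15. −1: 14.
[1] 14 ≡ 2·6 + 2 (base 6). Lift 7: 16. −1: 15.
[2] 15 ≡ 2·7 + 1 (base 7). Lift 8: 17. −1: 16.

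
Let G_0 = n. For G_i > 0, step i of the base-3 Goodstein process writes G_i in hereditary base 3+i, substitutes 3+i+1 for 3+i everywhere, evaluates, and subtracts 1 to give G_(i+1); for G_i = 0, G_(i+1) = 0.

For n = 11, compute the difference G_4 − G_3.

11 —HB3→ 3^2 + 2 —bump→ 4^2 + 2 = 18 —(−1)→ 17
17 —HB4→ 4^2 + 1 —bump→ 5^2 + 1 = 26 —(−1)→ 25
25 —HB5→ 5^2 —bump→ 6^2 = 36 —(−1)→ 35
35 —HB6→ 5·6 + 5 —bump→ 5·7 + 5 = 40 —(−1)→ 39

4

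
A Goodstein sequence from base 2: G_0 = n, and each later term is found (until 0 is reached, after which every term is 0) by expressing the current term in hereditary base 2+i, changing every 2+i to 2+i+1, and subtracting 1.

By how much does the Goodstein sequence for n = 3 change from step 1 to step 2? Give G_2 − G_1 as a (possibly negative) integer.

(0) 3|_2 = 2 + 1 ↦ 3 + 1|_3 = 4 ⇒ 3
(1) 3|_3 = 3 ↦ 4|_4 = 4 ⇒ 3

0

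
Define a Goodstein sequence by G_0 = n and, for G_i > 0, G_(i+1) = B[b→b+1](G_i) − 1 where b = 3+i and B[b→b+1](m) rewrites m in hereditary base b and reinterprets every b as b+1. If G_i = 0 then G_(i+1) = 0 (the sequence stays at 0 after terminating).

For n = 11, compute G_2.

25

step 0: 11 = 3^2 + 2; sub 4 for 3: 4^2 + 2; = 18; G_1 = 18−1 = 17
step 1: 17 = 4^2 + 1; sub 5 for 4: 5^2 + 1; = 26; G_2 = 26−1 = 25
step 2: 25 = 5^2; sub 6 for 5: 6^2; = 36; G_3 = 36−1 = 35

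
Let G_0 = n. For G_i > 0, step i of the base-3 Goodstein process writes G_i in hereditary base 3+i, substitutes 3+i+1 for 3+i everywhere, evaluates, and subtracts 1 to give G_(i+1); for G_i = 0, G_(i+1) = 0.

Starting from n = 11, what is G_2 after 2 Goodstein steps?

[0] 11 ≡ 3^2 + 2 (base 3). Lift 4: 18. −1: 17.
[1] 17 ≡ 4^2 + 1 (base 4). Lift 5: 26. −1: 25.

25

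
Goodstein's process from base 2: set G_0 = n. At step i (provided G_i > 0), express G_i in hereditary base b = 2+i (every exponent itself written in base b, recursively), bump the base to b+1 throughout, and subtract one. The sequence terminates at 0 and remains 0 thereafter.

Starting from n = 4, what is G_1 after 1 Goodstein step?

G_0=4  [base 2] 2^2  →[2↦3]→  3^3 = 27  −1 ⇒ G_1=26
G_1=26  [base 3] 2·3^2 + 2·3 + 2  →[3↦4]→  2·4^2 + 2·4 + 2 = 42  −1 ⇒ G_2=41

26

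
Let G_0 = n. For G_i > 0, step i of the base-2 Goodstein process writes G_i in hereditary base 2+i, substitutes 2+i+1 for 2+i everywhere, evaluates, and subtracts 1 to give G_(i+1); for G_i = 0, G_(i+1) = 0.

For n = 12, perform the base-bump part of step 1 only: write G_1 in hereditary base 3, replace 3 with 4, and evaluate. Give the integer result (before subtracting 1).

1066

step 0: 12 = 2^(2 + 1) + 2^2; sub 3 for 2: 3^(3 + 1) + 3^3; = 108; G_1 = 108−1 = 107
step 1: 107 = 3^(3 + 1) + 2·3^2 + 2·3 + 2; sub 4 for 3: 4^(4 + 1) + 2·4^2 + 2·4 + 2; = 1066; G_2 = 1066−1 = 1065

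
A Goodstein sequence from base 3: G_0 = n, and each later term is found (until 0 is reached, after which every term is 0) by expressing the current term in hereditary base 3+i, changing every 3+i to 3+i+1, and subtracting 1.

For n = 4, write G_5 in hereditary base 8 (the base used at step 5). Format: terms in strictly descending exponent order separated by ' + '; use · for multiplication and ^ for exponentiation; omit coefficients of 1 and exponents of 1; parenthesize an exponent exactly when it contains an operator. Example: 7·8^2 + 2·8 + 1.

4 —HB3→ 3 + 1 —bump→ 4 + 1 = 5 —(−1)→ 4
4 —HB4→ 4 —bump→ 5 = 5 —(−1)→ 4
4 —HB5→ 4 —bump→ 4 = 4 —(−1)→ 3
3 —HB6→ 3 —bump→ 3 = 3 —(−1)→ 2
2 —HB7→ 2 —bump→ 2 = 2 —(−1)→ 1

1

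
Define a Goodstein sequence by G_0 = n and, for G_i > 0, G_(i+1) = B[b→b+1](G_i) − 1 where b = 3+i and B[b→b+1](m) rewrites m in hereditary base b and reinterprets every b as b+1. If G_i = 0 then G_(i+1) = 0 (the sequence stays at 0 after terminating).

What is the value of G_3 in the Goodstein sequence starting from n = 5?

G_0=5  [base 3] 3 + 2  →[3↦4]→  4 + 2 = 6  −1 ⇒ G_1=5
G_1=5  [base 4] 4 + 1  →[4↦5]→  5 + 1 = 6  −1 ⇒ G_2=5
G_2=5  [base 5] 5  →[5↦6]→  6 = 6  −1 ⇒ G_3=5
G_3=5  [base 6] 5  →[6↦7]→  5 = 5  −1 ⇒ G_4=4

5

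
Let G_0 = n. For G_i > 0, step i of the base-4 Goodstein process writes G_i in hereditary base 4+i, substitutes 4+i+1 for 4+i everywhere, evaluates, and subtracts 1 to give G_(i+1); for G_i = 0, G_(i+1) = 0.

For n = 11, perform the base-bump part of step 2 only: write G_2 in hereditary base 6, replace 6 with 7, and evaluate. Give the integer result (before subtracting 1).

15

(0) 11|_4 = 2·4 + 3 ↦ 2·5 + 3|_5 = 13 ⇒ 12
(1) 12|_5 = 2·5 + 2 ↦ 2·6 + 2|_6 = 14 ⇒ 13
(2) 13|_6 = 2·6 + 1 ↦ 2·7 + 1|_7 = 15 ⇒ 14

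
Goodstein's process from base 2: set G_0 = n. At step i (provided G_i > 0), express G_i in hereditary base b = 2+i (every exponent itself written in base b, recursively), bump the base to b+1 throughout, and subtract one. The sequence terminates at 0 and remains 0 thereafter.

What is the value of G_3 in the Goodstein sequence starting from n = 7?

3127

(0) 7|_2 = 2^2 + 2 + 1 ↦ 3^3 + 3 + 1|_3 = 31 ⇒ 30
(1) 30|_3 = 3^3 + 3 ↦ 4^4 + 4|_4 = 260 ⇒ 259
(2) 259|_4 = 4^4 + 3 ↦ 5^5 + 3|_5 = 3128 ⇒ 3127
(3) 3127|_5 = 5^5 + 2 ↦ 6^6 + 2|_6 = 46658 ⇒ 46657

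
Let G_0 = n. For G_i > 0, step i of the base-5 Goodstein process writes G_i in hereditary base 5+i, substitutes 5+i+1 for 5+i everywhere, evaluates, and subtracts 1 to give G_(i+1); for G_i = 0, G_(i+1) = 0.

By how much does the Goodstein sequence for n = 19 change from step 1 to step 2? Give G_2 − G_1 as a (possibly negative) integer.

2

(0) 19|_5 = 3·5 + 4 ↦ 3·6 + 4|_6 = 22 ⇒ 21
(1) 21|_6 = 3·6 + 3 ↦ 3·7 + 3|_7 = 24 ⇒ 23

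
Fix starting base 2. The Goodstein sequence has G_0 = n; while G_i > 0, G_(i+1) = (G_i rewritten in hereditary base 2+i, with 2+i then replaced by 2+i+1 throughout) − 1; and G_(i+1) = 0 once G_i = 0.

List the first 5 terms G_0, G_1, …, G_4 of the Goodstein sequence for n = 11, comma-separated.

(0) 11|_2 = 2^(2 + 1) + 2 + 1 ↦ 3^(3 + 1) + 3 + 1|_3 = 85 ⇒ 84
(1) 84|_3 = 3^(3 + 1) + 3 ↦ 4^(4 + 1) + 4|_4 = 1028 ⇒ 1027
(2) 1027|_4 = 4^(4 + 1) + 3 ↦ 5^(5 + 1) + 3|_5 = 15628 ⇒ 15627
(3) 15627|_5 = 5^(5 + 1) + 2 ↦ 6^(6 + 1) + 2|_6 = 279938 ⇒ 279937

11, 84, 1027, 15627, 279937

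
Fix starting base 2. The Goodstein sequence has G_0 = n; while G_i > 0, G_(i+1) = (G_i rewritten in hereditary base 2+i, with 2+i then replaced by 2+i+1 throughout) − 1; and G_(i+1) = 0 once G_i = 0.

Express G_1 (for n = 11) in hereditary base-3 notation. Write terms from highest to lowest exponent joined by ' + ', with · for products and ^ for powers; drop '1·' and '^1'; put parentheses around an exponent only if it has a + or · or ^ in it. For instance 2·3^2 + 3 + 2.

3^(3 + 1) + 3

[0] 11 ≡ 2^(2 + 1) + 2 + 1 (base 2). Lift 3: 85. −1: 84.
[1] 84 ≡ 3^(3 + 1) + 3 (base 3). Lift 4: 1028. −1: 1027.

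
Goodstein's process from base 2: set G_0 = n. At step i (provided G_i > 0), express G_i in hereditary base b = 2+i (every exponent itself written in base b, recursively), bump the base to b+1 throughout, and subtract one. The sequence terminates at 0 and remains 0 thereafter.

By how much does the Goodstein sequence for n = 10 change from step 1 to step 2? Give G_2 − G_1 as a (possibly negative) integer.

i=0: 10 = 2^(2 + 1) + 2 (b=2); 2→3: 3^(3 + 1) + 3 = 84; 84−1 = 83
i=1: 83 = 3^(3 + 1) + 2 (b=3); 3→4: 4^(4 + 1) + 2 = 1026; 1026−1 = 1025

942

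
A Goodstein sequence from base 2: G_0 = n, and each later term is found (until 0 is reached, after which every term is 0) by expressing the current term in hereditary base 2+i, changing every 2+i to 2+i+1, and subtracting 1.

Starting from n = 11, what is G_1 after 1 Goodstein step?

step 0: 11 = 2^(2 + 1) + 2 + 1; sub 3 for 2: 3^(3 + 1) + 3 + 1; = 85; G_1 = 85−1 = 84
step 1: 84 = 3^(3 + 1) + 3; sub 4 for 3: 4^(4 + 1) + 4; = 1028; G_2 = 1028−1 = 1027

84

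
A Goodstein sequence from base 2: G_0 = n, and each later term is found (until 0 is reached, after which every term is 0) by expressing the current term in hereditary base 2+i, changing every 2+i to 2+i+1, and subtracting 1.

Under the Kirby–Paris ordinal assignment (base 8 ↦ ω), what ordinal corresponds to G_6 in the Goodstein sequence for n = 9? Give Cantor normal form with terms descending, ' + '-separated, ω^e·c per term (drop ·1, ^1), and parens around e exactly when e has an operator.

ω^ω·3 + ω^3·3 + ω^2·3 + ω·2 + 7

(0) 9|_2 = 2^(2 + 1) + 1 ↦ 3^(3 + 1) + 1|_3 = 82 ⇒ 81
(1) 81|_3 = 3^(3 + 1) ↦ 4^(4 + 1)|_4 = 1024 ⇒ 1023
(2) 1023|_4 = 3·4^4 + 3·4^3 + 3·4^2 + 3·4 + 3 ↦ 3·5^5 + 3·5^3 + 3·5^2 + 3·5 + 3|_5 = 9843 ⇒ 9842
(3) 9842|_5 = 3·5^5 + 3·5^3 + 3·5^2 + 3·5 + 2 ↦ 3·6^6 + 3·6^3 + 3·6^2 + 3·6 + 2|_6 = 140744 ⇒ 140743
(4) 140743|_6 = 3·6^6 + 3·6^3 + 3·6^2 + 3·6 + 1 ↦ 3·7^7 + 3·7^3 + 3·7^2 + 3·7 + 1|_7 = 2471827 ⇒ 2471826
(5) 2471826|_7 = 3·7^7 + 3·7^3 + 3·7^2 + 3·7 ↦ 3·8^8 + 3·8^3 + 3·8^2 + 3·8|_8 = 50333400 ⇒ 50333399
(6) 50333399|_8 = 3·8^8 + 3·8^3 + 3·8^2 + 2·8 + 7 ↦ 3·9^9 + 3·9^3 + 3·9^2 + 2·9 + 7|_9 = 1162263922 ⇒ 1162263921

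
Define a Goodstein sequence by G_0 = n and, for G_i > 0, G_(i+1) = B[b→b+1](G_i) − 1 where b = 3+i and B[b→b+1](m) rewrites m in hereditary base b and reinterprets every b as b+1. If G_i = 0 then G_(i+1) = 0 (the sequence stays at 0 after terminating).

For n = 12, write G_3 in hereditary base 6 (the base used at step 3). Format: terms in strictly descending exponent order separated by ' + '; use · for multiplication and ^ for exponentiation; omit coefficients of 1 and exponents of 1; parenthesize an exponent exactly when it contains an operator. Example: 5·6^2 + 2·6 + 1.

step 0: 12 = 3^2 + 3; sub 4 for 3: 4^2 + 4; = 20; G_1 = 20−1 = 19
step 1: 19 = 4^2 + 3; sub 5 for 4: 5^2 + 3; = 28; G_2 = 28−1 = 27
step 2: 27 = 5^2 + 2; sub 6 for 5: 6^2 + 2; = 38; G_3 = 38−1 = 37
step 3: 37 = 6^2 + 1; sub 7 for 6: 7^2 + 1; = 50; G_4 = 50−1 = 49

6^2 + 1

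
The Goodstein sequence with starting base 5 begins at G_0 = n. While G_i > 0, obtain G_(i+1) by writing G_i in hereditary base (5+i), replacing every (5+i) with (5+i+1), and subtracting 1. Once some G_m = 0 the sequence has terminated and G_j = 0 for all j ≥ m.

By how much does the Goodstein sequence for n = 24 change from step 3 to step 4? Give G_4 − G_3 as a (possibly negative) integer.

3

24 —HB5→ 4·5 + 4 —bump→ 4·6 + 4 = 28 —(−1)→ 27
27 —HB6→ 4·6 + 3 —bump→ 4·7 + 3 = 31 —(−1)→ 30
30 —HB7→ 4·7 + 2 —bump→ 4·8 + 2 = 34 —(−1)→ 33
33 —HB8→ 4·8 + 1 —bump→ 4·9 + 1 = 37 —(−1)→ 36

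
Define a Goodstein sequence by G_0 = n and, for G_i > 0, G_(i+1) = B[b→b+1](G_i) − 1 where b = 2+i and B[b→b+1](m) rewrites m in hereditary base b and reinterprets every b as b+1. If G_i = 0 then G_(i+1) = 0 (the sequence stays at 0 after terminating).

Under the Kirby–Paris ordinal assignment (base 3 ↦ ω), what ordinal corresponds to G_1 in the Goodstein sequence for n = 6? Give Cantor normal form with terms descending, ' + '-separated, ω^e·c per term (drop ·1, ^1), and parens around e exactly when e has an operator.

(0) 6|_2 = 2^2 + 2 ↦ 3^3 + 3|_3 = 30 ⇒ 29
(1) 29|_3 = 3^3 + 2 ↦ 4^4 + 2|_4 = 258 ⇒ 257

ω^ω + 2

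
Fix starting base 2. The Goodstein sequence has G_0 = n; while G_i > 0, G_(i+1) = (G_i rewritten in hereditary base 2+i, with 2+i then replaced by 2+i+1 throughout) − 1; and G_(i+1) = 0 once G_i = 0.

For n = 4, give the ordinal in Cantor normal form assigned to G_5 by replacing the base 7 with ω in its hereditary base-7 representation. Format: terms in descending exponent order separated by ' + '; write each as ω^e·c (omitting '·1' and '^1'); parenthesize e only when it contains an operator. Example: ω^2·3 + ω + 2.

step 0: 4 = 2^2; sub 3 for 2: 3^3; = 27; G_1 = 27−1 = 26
step 1: 26 = 2·3^2 + 2·3 + 2; sub 4 for 3: 2·4^2 + 2·4 + 2; = 42; G_2 = 42−1 = 41
step 2: 41 = 2·4^2 + 2·4 + 1; sub 5 for 4: 2·5^2 + 2·5 + 1; = 61; G_3 = 61−1 = 60
step 3: 60 = 2·5^2 + 2·5; sub 6 for 5: 2·6^2 + 2·6; = 84; G_4 = 84−1 = 83
step 4: 83 = 2·6^2 + 6 + 5; sub 7 for 6: 2·7^2 + 7 + 5; = 110; G_5 = 110−1 = 109
step 5: 109 = 2·7^2 + 7 + 4; sub 8 for 7: 2·8^2 + 8 + 4; = 140; G_6 = 140−1 = 139

ω^2·2 + ω + 4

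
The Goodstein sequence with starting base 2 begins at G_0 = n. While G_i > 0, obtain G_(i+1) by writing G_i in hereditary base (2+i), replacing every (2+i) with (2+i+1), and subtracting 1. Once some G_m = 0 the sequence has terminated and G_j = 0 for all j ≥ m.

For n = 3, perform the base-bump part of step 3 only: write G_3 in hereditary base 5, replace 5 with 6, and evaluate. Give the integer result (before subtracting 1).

2

(0) 3|_2 = 2 + 1 ↦ 3 + 1|_3 = 4 ⇒ 3
(1) 3|_3 = 3 ↦ 4|_4 = 4 ⇒ 3
(2) 3|_4 = 3 ↦ 3|_5 = 3 ⇒ 2
(3) 2|_5 = 2 ↦ 2|_6 = 2 ⇒ 1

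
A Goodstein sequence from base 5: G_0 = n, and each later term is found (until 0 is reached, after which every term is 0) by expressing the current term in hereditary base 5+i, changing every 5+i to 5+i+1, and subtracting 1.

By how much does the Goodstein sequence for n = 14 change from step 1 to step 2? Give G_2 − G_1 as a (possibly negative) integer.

[0] 14 ≡ 2·5 + 4 (base 5). Lift 6: 16. −1: 15.
[1] 15 ≡ 2·6 + 3 (base 6). Lift 7: 17. −1: 16.

1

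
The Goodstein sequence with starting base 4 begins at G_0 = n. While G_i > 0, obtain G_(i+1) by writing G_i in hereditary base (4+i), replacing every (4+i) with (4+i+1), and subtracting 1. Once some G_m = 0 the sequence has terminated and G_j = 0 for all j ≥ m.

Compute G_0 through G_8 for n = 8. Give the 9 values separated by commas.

8, 9, 9, 9, 9, 9, 9, 8, 7

i=0: 8 = 2·4 (b=4); 4→5: 2·5 = 10; 10−1 = 9
i=1: 9 = 5 + 4 (b=5); 5→6: 6 + 4 = 10; 10−1 = 9
i=2: 9 = 6 + 3 (b=6); 6→7: 7 + 3 = 10; 10−1 = 9
i=3: 9 = 7 + 2 (b=7); 7→8: 8 + 2 = 10; 10−1 = 9
i=4: 9 = 8 + 1 (b=8); 8→9: 9 + 1 = 10; 10−1 = 9
i=5: 9 = 9 (b=9); 9→10: 10 = 10; 10−1 = 9
i=6: 9 = 9 (b=10); 10→11: 9 = 9; 9−1 = 8
i=7: 8 = 8 (b=11); 11→12: 8 = 8; 8−1 = 7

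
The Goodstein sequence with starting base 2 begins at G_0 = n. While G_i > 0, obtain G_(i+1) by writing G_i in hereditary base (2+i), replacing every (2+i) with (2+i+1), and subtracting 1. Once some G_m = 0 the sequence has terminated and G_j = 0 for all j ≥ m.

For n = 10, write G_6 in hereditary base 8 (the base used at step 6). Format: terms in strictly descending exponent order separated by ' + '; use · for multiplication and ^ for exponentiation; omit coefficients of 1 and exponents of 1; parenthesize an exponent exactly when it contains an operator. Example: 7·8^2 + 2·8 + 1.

5·8^8 + 5·8^5 + 5·8^4 + 5·8^3 + 5·8^2 + 5·8 + 3

10 —HB2→ 2^(2 + 1) + 2 —bump→ 3^(3 + 1) + 3 = 84 —(−1)→ 83
83 —HB3→ 3^(3 + 1) + 2 —bump→ 4^(4 + 1) + 2 = 1026 —(−1)→ 1025
1025 —HB4→ 4^(4 + 1) + 1 —bump→ 5^(5 + 1) + 1 = 15626 —(−1)→ 15625
15625 —HB5→ 5^(5 + 1) —bump→ 6^(6 + 1) = 279936 —(−1)→ 279935
279935 —HB6→ 5·6^6 + 5·6^5 + 5·6^4 + 5·6^3 + 5·6^2 + 5·6 + 5 —bump→ 5·7^7 + 5·7^5 + 5·7^4 + 5·7^3 + 5·7^2 + 5·7 + 5 = 4215755 —(−1)→ 4215754
4215754 —HB7→ 5·7^7 + 5·7^5 + 5·7^4 + 5·7^3 + 5·7^2 + 5·7 + 4 —bump→ 5·8^8 + 5·8^5 + 5·8^4 + 5·8^3 + 5·8^2 + 5·8 + 4 = 84073324 —(−1)→ 84073323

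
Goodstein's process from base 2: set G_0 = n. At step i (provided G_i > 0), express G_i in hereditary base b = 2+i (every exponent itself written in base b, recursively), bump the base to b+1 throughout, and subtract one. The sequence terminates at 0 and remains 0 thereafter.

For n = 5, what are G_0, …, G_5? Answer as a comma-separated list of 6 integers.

5, 27, 255, 467, 775, 1197

step 0: 5 = 2^2 + 1; sub 3 for 2: 3^3 + 1; = 28; G_1 = 28−1 = 27
step 1: 27 = 3^3; sub 4 for 3: 4^4; = 256; G_2 = 256−1 = 255
step 2: 255 = 3·4^3 + 3·4^2 + 3·4 + 3; sub 5 for 4: 3·5^3 + 3·5^2 + 3·5 + 3; = 468; G_3 = 468−1 = 467
step 3: 467 = 3·5^3 + 3·5^2 + 3·5 + 2; sub 6 for 5: 3·6^3 + 3·6^2 + 3·6 + 2; = 776; G_4 = 776−1 = 775
step 4: 775 = 3·6^3 + 3·6^2 + 3·6 + 1; sub 7 for 6: 3·7^3 + 3·7^2 + 3·7 + 1; = 1198; G_5 = 1198−1 = 1197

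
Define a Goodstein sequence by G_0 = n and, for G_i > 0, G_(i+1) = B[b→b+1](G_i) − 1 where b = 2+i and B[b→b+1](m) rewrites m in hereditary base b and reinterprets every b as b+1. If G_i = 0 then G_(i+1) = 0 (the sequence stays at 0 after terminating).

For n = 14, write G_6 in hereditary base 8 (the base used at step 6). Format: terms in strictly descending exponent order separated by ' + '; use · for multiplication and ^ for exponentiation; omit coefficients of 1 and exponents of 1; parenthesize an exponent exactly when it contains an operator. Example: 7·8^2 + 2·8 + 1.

i=0: 14 = 2^(2 + 1) + 2^2 + 2 (b=2); 2→3: 3^(3 + 1) + 3^3 + 3 = 111; 111−1 = 110
i=1: 110 = 3^(3 + 1) + 3^3 + 2 (b=3); 3→4: 4^(4 + 1) + 4^4 + 2 = 1282; 1282−1 = 1281
i=2: 1281 = 4^(4 + 1) + 4^4 + 1 (b=4); 4→5: 5^(5 + 1) + 5^5 + 1 = 18751; 18751−1 = 18750
i=3: 18750 = 5^(5 + 1) + 5^5 (b=5); 5→6: 6^(6 + 1) + 6^6 = 326592; 326592−1 = 326591
i=4: 326591 = 6^(6 + 1) + 5·6^5 + 5·6^4 + 5·6^3 + 5·6^2 + 5·6 + 5 (b=6); 6→7: 7^(7 + 1) + 5·7^5 + 5·7^4 + 5·7^3 + 5·7^2 + 5·7 + 5 = 5862841; 5862841−1 = 5862840
i=5: 5862840 = 7^(7 + 1) + 5·7^5 + 5·7^4 + 5·7^3 + 5·7^2 + 5·7 + 4 (b=7); 7→8: 8^(8 + 1) + 5·8^5 + 5·8^4 + 5·8^3 + 5·8^2 + 5·8 + 4 = 134404972; 134404972−1 = 134404971

8^(8 + 1) + 5·8^5 + 5·8^4 + 5·8^3 + 5·8^2 + 5·8 + 3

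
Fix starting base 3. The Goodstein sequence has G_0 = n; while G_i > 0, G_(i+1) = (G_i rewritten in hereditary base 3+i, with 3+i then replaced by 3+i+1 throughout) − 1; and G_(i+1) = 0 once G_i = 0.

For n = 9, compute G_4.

21

G_0=9  [base 3] 3^2  →[3↦4]→  4^2 = 16  −1 ⇒ G_1=15
G_1=15  [base 4] 3·4 + 3  →[4↦5]→  3·5 + 3 = 18  −1 ⇒ G_2=17
G_2=17  [base 5] 3·5 + 2  →[5↦6]→  3·6 + 2 = 20  −1 ⇒ G_3=19
G_3=19  [base 6] 3·6 + 1  →[6↦7]→  3·7 + 1 = 22  −1 ⇒ G_4=21
G_4=21  [base 7] 3·7  →[7↦8]→  3·8 = 24  −1 ⇒ G_5=23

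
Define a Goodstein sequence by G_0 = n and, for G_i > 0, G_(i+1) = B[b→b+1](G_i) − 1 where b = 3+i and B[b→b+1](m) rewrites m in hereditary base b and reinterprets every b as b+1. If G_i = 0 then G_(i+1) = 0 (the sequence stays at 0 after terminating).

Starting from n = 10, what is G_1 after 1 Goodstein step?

16

G_0=10  [base 3] 3^2 + 1  →[3↦4]→  4^2 + 1 = 17  −1 ⇒ G_1=16
G_1=16  [base 4] 4^2  →[4↦5]→  5^2 = 25  −1 ⇒ G_2=24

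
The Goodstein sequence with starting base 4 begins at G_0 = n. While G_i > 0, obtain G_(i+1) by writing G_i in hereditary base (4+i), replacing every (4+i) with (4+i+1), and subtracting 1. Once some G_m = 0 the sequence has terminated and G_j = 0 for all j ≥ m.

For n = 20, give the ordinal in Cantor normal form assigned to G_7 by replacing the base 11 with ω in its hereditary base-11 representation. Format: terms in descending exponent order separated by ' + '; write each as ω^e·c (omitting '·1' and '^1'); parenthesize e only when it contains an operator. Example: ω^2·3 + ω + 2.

ω·9 + 8

(0) 20|_4 = 4^2 + 4 ↦ 5^2 + 5|_5 = 30 ⇒ 29
(1) 29|_5 = 5^2 + 4 ↦ 6^2 + 4|_6 = 40 ⇒ 39
(2) 39|_6 = 6^2 + 3 ↦ 7^2 + 3|_7 = 52 ⇒ 51
(3) 51|_7 = 7^2 + 2 ↦ 8^2 + 2|_8 = 66 ⇒ 65
(4) 65|_8 = 8^2 + 1 ↦ 9^2 + 1|_9 = 82 ⇒ 81
(5) 81|_9 = 9^2 ↦ 10^2|_10 = 100 ⇒ 99
(6) 99|_10 = 9·10 + 9 ↦ 9·11 + 9|_11 = 108 ⇒ 107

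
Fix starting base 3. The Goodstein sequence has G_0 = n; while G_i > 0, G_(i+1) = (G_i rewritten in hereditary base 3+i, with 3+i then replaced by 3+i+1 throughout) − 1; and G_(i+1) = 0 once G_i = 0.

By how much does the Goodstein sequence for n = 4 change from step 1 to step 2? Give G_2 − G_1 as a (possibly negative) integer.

0

[0] 4 ≡ 3 + 1 (base 3). Lift 4: 5. −1: 4.
[1] 4 ≡ 4 (base 4). Lift 5: 5. −1: 4.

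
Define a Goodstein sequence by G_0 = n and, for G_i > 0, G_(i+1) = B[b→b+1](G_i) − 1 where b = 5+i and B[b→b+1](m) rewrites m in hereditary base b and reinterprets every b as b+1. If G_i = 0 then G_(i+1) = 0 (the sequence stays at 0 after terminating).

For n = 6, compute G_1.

[0] 6 ≡ 5 + 1 (base 5). Lift 6: 7. −1: 6.
[1] 6 ≡ 6 (base 6). Lift 7: 7. −1: 6.

6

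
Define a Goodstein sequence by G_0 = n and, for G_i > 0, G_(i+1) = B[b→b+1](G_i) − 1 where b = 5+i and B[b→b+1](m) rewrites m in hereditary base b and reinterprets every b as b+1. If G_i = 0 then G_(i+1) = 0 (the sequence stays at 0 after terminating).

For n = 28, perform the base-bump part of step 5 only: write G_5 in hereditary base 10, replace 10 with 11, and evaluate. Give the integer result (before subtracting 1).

i=0: 28 = 5^2 + 3 (b=5); 5→6: 6^2 + 3 = 39; 39−1 = 38
i=1: 38 = 6^2 + 2 (b=6); 6→7: 7^2 + 2 = 51; 51−1 = 50
i=2: 50 = 7^2 + 1 (b=7); 7→8: 8^2 + 1 = 65; 65−1 = 64
i=3: 64 = 8^2 (b=8); 8→9: 9^2 = 81; 81−1 = 80
i=4: 80 = 8·9 + 8 (b=9); 9→10: 8·10 + 8 = 88; 88−1 = 87

95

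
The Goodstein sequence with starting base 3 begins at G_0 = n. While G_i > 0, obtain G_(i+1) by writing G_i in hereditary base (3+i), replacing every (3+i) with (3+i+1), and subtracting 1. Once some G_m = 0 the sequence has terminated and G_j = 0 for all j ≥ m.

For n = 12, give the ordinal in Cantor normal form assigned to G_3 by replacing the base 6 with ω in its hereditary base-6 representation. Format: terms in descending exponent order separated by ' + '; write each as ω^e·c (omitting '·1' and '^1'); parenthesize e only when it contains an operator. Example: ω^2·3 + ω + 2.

ω^2 + 1

G_0=12  [base 3] 3^2 + 3  →[3↦4]→  4^2 + 4 = 20  −1 ⇒ G_1=19
G_1=19  [base 4] 4^2 + 3  →[4↦5]→  5^2 + 3 = 28  −1 ⇒ G_2=27
G_2=27  [base 5] 5^2 + 2  →[5↦6]→  6^2 + 2 = 38  −1 ⇒ G_3=37
G_3=37  [base 6] 6^2 + 1  →[6↦7]→  7^2 + 1 = 50  −1 ⇒ G_4=49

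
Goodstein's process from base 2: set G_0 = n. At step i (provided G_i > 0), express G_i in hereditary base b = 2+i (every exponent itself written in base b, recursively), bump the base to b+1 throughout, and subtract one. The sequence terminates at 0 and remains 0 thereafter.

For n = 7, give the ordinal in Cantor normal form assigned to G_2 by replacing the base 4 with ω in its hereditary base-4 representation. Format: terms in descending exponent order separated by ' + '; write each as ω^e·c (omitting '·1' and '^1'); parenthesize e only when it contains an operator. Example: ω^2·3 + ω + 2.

[0] 7 ≡ 2^2 + 2 + 1 (base 2). Lift 3: 31. −1: 30.
[1] 30 ≡ 3^3 + 3 (base 3). Lift 4: 260. −1: 259.
[2] 259 ≡ 4^4 + 3 (base 4). Lift 5: 3128. −1: 3127.

ω^ω + 3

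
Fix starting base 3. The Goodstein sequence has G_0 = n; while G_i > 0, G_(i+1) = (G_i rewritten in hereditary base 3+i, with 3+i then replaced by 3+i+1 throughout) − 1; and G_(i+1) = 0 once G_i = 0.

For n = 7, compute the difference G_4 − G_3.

(0) 7|_3 = 2·3 + 1 ↦ 2·4 + 1|_4 = 9 ⇒ 8
(1) 8|_4 = 2·4 ↦ 2·5|_5 = 10 ⇒ 9
(2) 9|_5 = 5 + 4 ↦ 6 + 4|_6 = 10 ⇒ 9
(3) 9|_6 = 6 + 3 ↦ 7 + 3|_7 = 10 ⇒ 9

0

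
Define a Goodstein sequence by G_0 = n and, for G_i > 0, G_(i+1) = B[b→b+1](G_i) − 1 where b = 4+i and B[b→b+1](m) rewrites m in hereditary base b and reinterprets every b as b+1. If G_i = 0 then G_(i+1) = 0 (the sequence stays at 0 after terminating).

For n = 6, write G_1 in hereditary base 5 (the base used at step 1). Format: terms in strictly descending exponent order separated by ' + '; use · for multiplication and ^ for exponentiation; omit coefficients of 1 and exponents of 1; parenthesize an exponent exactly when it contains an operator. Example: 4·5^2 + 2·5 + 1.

[0] 6 ≡ 4 + 2 (base 4). Lift 5: 7. −1: 6.
[1] 6 ≡ 5 + 1 (base 5). Lift 6: 7. −1: 6.

5 + 1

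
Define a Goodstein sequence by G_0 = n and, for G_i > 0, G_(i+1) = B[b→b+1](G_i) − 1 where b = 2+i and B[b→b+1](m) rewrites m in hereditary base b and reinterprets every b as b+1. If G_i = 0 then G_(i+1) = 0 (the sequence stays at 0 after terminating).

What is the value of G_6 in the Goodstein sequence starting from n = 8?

33554571

(0) 8|_2 = 2^(2 + 1) ↦ 3^(3 + 1)|_3 = 81 ⇒ 80
(1) 80|_3 = 2·3^3 + 2·3^2 + 2·3 + 2 ↦ 2·4^4 + 2·4^2 + 2·4 + 2|_4 = 554 ⇒ 553
(2) 553|_4 = 2·4^4 + 2·4^2 + 2·4 + 1 ↦ 2·5^5 + 2·5^2 + 2·5 + 1|_5 = 6311 ⇒ 6310
(3) 6310|_5 = 2·5^5 + 2·5^2 + 2·5 ↦ 2·6^6 + 2·6^2 + 2·6|_6 = 93396 ⇒ 93395
(4) 93395|_6 = 2·6^6 + 2·6^2 + 6 + 5 ↦ 2·7^7 + 2·7^2 + 7 + 5|_7 = 1647196 ⇒ 1647195
(5) 1647195|_7 = 2·7^7 + 2·7^2 + 7 + 4 ↦ 2·8^8 + 2·8^2 + 8 + 4|_8 = 33554572 ⇒ 33554571
(6) 33554571|_8 = 2·8^8 + 2·8^2 + 8 + 3 ↦ 2·9^9 + 2·9^2 + 9 + 3|_9 = 774841152 ⇒ 774841151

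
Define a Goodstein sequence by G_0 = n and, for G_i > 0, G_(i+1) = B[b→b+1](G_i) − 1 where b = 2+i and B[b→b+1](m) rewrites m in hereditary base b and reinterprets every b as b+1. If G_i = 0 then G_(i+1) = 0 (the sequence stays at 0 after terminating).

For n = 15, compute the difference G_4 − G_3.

307841

(0) 15|_2 = 2^(2 + 1) + 2^2 + 2 + 1 ↦ 3^(3 + 1) + 3^3 + 3 + 1|_3 = 112 ⇒ 111
(1) 111|_3 = 3^(3 + 1) + 3^3 + 3 ↦ 4^(4 + 1) + 4^4 + 4|_4 = 1284 ⇒ 1283
(2) 1283|_4 = 4^(4 + 1) + 4^4 + 3 ↦ 5^(5 + 1) + 5^5 + 3|_5 = 18753 ⇒ 18752
(3) 18752|_5 = 5^(5 + 1) + 5^5 + 2 ↦ 6^(6 + 1) + 6^6 + 2|_6 = 326594 ⇒ 326593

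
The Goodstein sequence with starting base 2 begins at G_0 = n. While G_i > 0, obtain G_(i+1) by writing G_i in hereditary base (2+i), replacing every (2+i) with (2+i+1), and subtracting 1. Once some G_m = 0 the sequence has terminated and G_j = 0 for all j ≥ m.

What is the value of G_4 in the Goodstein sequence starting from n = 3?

[0] 3 ≡ 2 + 1 (base 2). Lift 3: 4. −1: 3.
[1] 3 ≡ 3 (base 3). Lift 4: 4. −1: 3.
[2] 3 ≡ 3 (base 4). Lift 5: 3. −1: 2.
[3] 2 ≡ 2 (base 5). Lift 6: 2. −1: 1.
[4] 1 ≡ 1 (base 6). Lift 7: 1. −1: 0.

1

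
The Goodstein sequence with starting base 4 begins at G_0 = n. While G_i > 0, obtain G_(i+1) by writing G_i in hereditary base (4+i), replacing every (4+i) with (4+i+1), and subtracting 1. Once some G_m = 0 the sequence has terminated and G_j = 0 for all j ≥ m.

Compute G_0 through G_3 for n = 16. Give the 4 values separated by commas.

G_0 = 16. HB_4(16) = 4^2. Bump = 25. G_1 = 24.
G_1 = 24. HB_5(24) = 4·5 + 4. Bump = 28. G_2 = 27.
G_2 = 27. HB_6(27) = 4·6 + 3. Bump = 31. G_3 = 30.

16, 24, 27, 30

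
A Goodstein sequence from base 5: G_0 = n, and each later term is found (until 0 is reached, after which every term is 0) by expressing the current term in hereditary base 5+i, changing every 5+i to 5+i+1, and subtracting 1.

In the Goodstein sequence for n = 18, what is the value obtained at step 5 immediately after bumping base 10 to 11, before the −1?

29

18 —HB5→ 3·5 + 3 —bump→ 3·6 + 3 = 21 —(−1)→ 20
20 —HB6→ 3·6 + 2 —bump→ 3·7 + 2 = 23 —(−1)→ 22
22 —HB7→ 3·7 + 1 —bump→ 3·8 + 1 = 25 —(−1)→ 24
24 —HB8→ 3·8 —bump→ 3·9 = 27 —(−1)→ 26
26 —HB9→ 2·9 + 8 —bump→ 2·10 + 8 = 28 —(−1)→ 27
27 —HB10→ 2·10 + 7 —bump→ 2·11 + 7 = 29 —(−1)→ 28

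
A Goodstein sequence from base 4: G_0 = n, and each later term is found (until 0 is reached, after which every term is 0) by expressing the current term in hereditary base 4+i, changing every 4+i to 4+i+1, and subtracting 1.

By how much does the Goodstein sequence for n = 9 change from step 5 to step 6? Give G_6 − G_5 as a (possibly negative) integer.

0

base 4: 9 = 2·4 + 1; at 5: 2·5 + 1 = 11; next = 10
base 5: 10 = 2·5; at 6: 2·6 = 12; next = 11
base 6: 11 = 6 + 5; at 7: 7 + 5 = 12; next = 11
base 7: 11 = 7 + 4; at 8: 8 + 4 = 12; next = 11
base 8: 11 = 8 + 3; at 9: 9 + 3 = 12; next = 11
base 9: 11 = 9 + 2; at 10: 10 + 2 = 12; next = 11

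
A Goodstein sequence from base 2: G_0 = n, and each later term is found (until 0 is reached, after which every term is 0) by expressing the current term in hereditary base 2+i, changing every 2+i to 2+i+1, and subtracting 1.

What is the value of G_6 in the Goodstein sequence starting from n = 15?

(0) 15|_2 = 2^(2 + 1) + 2^2 + 2 + 1 ↦ 3^(3 + 1) + 3^3 + 3 + 1|_3 = 112 ⇒ 111
(1) 111|_3 = 3^(3 + 1) + 3^3 + 3 ↦ 4^(4 + 1) + 4^4 + 4|_4 = 1284 ⇒ 1283
(2) 1283|_4 = 4^(4 + 1) + 4^4 + 3 ↦ 5^(5 + 1) + 5^5 + 3|_5 = 18753 ⇒ 18752
(3) 18752|_5 = 5^(5 + 1) + 5^5 + 2 ↦ 6^(6 + 1) + 6^6 + 2|_6 = 326594 ⇒ 326593
(4) 326593|_6 = 6^(6 + 1) + 6^6 + 1 ↦ 7^(7 + 1) + 7^7 + 1|_7 = 6588345 ⇒ 6588344
(5) 6588344|_7 = 7^(7 + 1) + 7^7 ↦ 8^(8 + 1) + 8^8|_8 = 150994944 ⇒ 150994943
(6) 150994943|_8 = 8^(8 + 1) + 7·8^7 + 7·8^6 + 7·8^5 + 7·8^4 + 7·8^3 + 7·8^2 + 7·8 + 7 ↦ 9^(9 + 1) + 7·9^7 + 7·9^6 + 7·9^5 + 7·9^4 + 7·9^3 + 7·9^2 + 7·9 + 7|_9 = 3524450281 ⇒ 3524450280

150994943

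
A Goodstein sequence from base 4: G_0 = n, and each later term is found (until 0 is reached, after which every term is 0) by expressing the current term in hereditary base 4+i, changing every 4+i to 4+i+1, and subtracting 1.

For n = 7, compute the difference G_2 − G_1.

0

G_0=7  [base 4] 4 + 3  →[4↦5]→  5 + 3 = 8  −1 ⇒ G_1=7
G_1=7  [base 5] 5 + 2  →[5↦6]→  6 + 2 = 8  −1 ⇒ G_2=7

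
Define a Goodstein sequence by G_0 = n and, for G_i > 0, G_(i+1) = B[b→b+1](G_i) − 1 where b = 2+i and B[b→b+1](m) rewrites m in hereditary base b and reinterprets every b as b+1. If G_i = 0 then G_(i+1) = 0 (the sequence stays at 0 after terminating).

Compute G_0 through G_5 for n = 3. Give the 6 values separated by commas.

3, 3, 3, 2, 1, 0

step 0: 3 = 2 + 1; sub 3 for 2: 3 + 1; = 4; G_1 = 4−1 = 3
step 1: 3 = 3; sub 4 for 3: 4; = 4; G_2 = 4−1 = 3
step 2: 3 = 3; sub 5 for 4: 3; = 3; G_3 = 3−1 = 2
step 3: 2 = 2; sub 6 for 5: 2; = 2; G_4 = 2−1 = 1
step 4: 1 = 1; sub 7 for 6: 1; = 1; G_5 = 1−1 = 0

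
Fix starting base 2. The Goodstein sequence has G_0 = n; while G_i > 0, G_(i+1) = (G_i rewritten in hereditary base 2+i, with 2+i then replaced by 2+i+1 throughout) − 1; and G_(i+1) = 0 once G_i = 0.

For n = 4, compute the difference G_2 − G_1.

G_0 = 4. HB_2(4) = 2^2. Bump = 27. G_1 = 26.
G_1 = 26. HB_3(26) = 2·3^2 + 2·3 + 2. Bump = 42. G_2 = 41.

15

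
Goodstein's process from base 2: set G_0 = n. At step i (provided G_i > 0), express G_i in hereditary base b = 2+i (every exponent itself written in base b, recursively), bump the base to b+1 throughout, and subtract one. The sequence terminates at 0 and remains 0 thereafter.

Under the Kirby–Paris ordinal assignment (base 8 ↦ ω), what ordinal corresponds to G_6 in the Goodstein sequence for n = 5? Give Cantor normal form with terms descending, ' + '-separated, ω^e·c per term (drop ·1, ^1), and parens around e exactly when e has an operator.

ω^3·3 + ω^2·3 + ω·2 + 7

i=0: 5 = 2^2 + 1 (b=2); 2→3: 3^3 + 1 = 28; 28−1 = 27
i=1: 27 = 3^3 (b=3); 3→4: 4^4 = 256; 256−1 = 255
i=2: 255 = 3·4^3 + 3·4^2 + 3·4 + 3 (b=4); 4→5: 3·5^3 + 3·5^2 + 3·5 + 3 = 468; 468−1 = 467
i=3: 467 = 3·5^3 + 3·5^2 + 3·5 + 2 (b=5); 5→6: 3·6^3 + 3·6^2 + 3·6 + 2 = 776; 776−1 = 775
i=4: 775 = 3·6^3 + 3·6^2 + 3·6 + 1 (b=6); 6→7: 3·7^3 + 3·7^2 + 3·7 + 1 = 1198; 1198−1 = 1197
i=5: 1197 = 3·7^3 + 3·7^2 + 3·7 (b=7); 7→8: 3·8^3 + 3·8^2 + 3·8 = 1752; 1752−1 = 1751
i=6: 1751 = 3·8^3 + 3·8^2 + 2·8 + 7 (b=8); 8→9: 3·9^3 + 3·9^2 + 2·9 + 7 = 2455; 2455−1 = 2454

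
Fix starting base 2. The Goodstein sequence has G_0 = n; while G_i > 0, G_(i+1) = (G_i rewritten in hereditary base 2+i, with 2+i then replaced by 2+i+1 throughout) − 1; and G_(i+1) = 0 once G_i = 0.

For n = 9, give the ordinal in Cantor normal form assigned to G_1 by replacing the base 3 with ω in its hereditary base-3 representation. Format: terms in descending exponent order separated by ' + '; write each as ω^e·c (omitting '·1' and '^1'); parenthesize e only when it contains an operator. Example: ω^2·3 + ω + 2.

ω^(ω + 1)

step 0: 9 = 2^(2 + 1) + 1; sub 3 for 2: 3^(3 + 1) + 1; = 82; G_1 = 82−1 = 81
step 1: 81 = 3^(3 + 1); sub 4 for 3: 4^(4 + 1); = 1024; G_2 = 1024−1 = 1023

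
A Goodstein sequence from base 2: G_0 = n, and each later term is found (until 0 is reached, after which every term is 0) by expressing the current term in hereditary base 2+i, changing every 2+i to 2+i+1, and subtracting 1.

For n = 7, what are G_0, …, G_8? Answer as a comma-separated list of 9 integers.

7 —HB2→ 2^2 + 2 + 1 —bump→ 3^3 + 3 + 1 = 31 —(−1)→ 30
30 —HB3→ 3^3 + 3 —bump→ 4^4 + 4 = 260 —(−1)→ 259
259 —HB4→ 4^4 + 3 —bump→ 5^5 + 3 = 3128 —(−1)→ 3127
3127 —HB5→ 5^5 + 2 —bump→ 6^6 + 2 = 46658 —(−1)→ 46657
46657 —HB6→ 6^6 + 1 —bump→ 7^7 + 1 = 823544 —(−1)→ 823543
823543 —HB7→ 7^7 —bump→ 8^8 = 16777216 —(−1)→ 16777215
16777215 —HB8→ 7·8^7 + 7·8^6 + 7·8^5 + 7·8^4 + 7·8^3 + 7·8^2 + 7·8 + 7 —bump→ 7·9^7 + 7·9^6 + 7·9^5 + 7·9^4 + 7·9^3 + 7·9^2 + 7·9 + 7 = 37665880 —(−1)→ 37665879
37665879 —HB9→ 7·9^7 + 7·9^6 + 7·9^5 + 7·9^4 + 7·9^3 + 7·9^2 + 7·9 + 6 —bump→ 7·10^7 + 7·10^6 + 7·10^5 + 7·10^4 + 7·10^3 + 7·10^2 + 7·10 + 6 = 77777776 —(−1)→ 77777775

7, 30, 259, 3127, 46657, 823543, 16777215, 37665879, 77777775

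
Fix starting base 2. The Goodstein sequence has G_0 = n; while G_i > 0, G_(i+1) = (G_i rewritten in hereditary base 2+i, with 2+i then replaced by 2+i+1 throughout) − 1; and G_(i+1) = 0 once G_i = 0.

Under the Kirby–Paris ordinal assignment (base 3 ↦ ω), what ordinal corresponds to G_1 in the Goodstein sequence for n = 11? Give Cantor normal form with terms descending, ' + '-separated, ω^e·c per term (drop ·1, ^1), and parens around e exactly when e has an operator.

ω^(ω + 1) + ω

(0) 11|_2 = 2^(2 + 1) + 2 + 1 ↦ 3^(3 + 1) + 3 + 1|_3 = 85 ⇒ 84
(1) 84|_3 = 3^(3 + 1) + 3 ↦ 4^(4 + 1) + 4|_4 = 1028 ⇒ 1027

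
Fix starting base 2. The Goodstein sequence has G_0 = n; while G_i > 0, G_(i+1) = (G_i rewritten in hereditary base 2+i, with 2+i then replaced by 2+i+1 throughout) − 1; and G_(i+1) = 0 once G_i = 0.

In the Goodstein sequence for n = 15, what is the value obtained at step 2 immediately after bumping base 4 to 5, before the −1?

(0) 15|_2 = 2^(2 + 1) + 2^2 + 2 + 1 ↦ 3^(3 + 1) + 3^3 + 3 + 1|_3 = 112 ⇒ 111
(1) 111|_3 = 3^(3 + 1) + 3^3 + 3 ↦ 4^(4 + 1) + 4^4 + 4|_4 = 1284 ⇒ 1283
(2) 1283|_4 = 4^(4 + 1) + 4^4 + 3 ↦ 5^(5 + 1) + 5^5 + 3|_5 = 18753 ⇒ 18752

18753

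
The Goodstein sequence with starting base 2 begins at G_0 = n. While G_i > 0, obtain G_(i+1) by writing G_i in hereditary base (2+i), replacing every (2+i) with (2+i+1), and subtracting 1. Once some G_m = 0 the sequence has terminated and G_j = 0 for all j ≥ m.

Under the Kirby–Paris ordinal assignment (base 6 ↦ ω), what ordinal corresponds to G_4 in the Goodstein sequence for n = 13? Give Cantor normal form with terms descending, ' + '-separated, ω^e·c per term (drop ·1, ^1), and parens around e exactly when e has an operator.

ω^(ω + 1) + ω^3·3 + ω^2·3 + ω·3 + 1

G_0=13  [base 2] 2^(2 + 1) + 2^2 + 1  →[2↦3]→  3^(3 + 1) + 3^3 + 1 = 109  −1 ⇒ G_1=108
G_1=108  [base 3] 3^(3 + 1) + 3^3  →[3↦4]→  4^(4 + 1) + 4^4 = 1280  −1 ⇒ G_2=1279
G_2=1279  [base 4] 4^(4 + 1) + 3·4^3 + 3·4^2 + 3·4 + 3  →[4↦5]→  5^(5 + 1) + 3·5^3 + 3·5^2 + 3·5 + 3 = 16093  −1 ⇒ G_3=16092
G_3=16092  [base 5] 5^(5 + 1) + 3·5^3 + 3·5^2 + 3·5 + 2  →[5↦6]→  6^(6 + 1) + 3·6^3 + 3·6^2 + 3·6 + 2 = 280712  −1 ⇒ G_4=280711
G_4=280711  [base 6] 6^(6 + 1) + 3·6^3 + 3·6^2 + 3·6 + 1  →[6↦7]→  7^(7 + 1) + 3·7^3 + 3·7^2 + 3·7 + 1 = 5765999  −1 ⇒ G_5=5765998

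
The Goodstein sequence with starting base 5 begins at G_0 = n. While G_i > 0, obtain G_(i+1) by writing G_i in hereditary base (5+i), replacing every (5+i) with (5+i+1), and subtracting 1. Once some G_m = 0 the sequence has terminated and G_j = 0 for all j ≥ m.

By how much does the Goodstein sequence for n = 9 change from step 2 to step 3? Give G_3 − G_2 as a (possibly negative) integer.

step 0: 9 = 5 + 4; sub 6 for 5: 6 + 4; = 10; G_1 = 10−1 = 9
step 1: 9 = 6 + 3; sub 7 for 6: 7 + 3; = 10; G_2 = 10−1 = 9
step 2: 9 = 7 + 2; sub 8 for 7: 8 + 2; = 10; G_3 = 10−1 = 9

0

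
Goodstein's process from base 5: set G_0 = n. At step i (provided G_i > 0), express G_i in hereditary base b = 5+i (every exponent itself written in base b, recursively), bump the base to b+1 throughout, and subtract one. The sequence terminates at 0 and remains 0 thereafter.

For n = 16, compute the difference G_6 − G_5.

1

[0] 16 ≡ 3·5 + 1 (base 5). Lift 6: 19. −1: 18.
[1] 18 ≡ 3·6 (base 6). Lift 7: 21. −1: 20.
[2] 20 ≡ 2·7 + 6 (base 7). Lift 8: 22. −1: 21.
[3] 21 ≡ 2·8 + 5 (base 8). Lift 9: 23. −1: 22.
[4] 22 ≡ 2·9 + 4 (base 9). Lift 10: 24. −1: 23.
[5] 23 ≡ 2·10 + 3 (base 10). Lift 11: 25. −1: 24.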